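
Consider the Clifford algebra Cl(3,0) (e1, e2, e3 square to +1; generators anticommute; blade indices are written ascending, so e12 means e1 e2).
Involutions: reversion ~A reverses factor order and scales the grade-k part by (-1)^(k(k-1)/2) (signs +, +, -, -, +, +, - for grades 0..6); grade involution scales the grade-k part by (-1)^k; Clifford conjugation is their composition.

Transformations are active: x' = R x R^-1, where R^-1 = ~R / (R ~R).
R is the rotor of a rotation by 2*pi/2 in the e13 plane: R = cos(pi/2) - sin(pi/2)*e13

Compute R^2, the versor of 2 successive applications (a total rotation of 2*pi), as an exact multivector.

Rotor phase runs at HALF the rotation angle; powers of one rotor simply add phase, so after 2 steps in e13 the phase is 2*pi/2 = pi and R^2 = cos(pi) - sin(pi)*e13.
cos(pi) = -1 and sin(pi) = 0, so R^2 = -1. The total rotation 2*pi is 1 full turn, so every vector returns to itself, yet the rotor is -1, on the OTHER sheet of the double cover (an odd number of 2*pi turns).
Answer: -1


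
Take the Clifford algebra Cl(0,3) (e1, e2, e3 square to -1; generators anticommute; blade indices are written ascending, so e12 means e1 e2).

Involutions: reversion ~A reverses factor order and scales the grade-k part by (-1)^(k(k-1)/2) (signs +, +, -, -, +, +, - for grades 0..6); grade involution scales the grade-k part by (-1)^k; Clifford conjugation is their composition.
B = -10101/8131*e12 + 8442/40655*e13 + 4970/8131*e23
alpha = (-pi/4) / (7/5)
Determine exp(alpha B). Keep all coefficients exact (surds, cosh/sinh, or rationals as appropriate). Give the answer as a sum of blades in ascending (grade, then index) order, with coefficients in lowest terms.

B^2 term by term: the squares give (-10101/8131)^2*(e12)^2 + (8442/40655)^2*(e13)^2 + (4970/8131)^2*(e23)^2 = 102030201/66113161*(-1) + 71267364/1652829025*(-1) + 24700900/66113161*(-1) = -49/25 (each basis 2-blade squares to minus the product of its generators' squares); cross terms between blades sharing an index anticommute and cancel. So B^2 = -49/25.
B^2 = -49/25 — the series telescopes trigonometrically here: l = 7/5, alpha*l = -pi/4, so exp(alpha B) = cos(-pi/4) + (sin(-pi/4)/(7/5))*B = sqrt(2)/2 + (-5*sqrt(2)/14)*B.
Answer: sqrt(2)/2 + 7215*sqrt(2)/16262*e12 - 603*sqrt(2)/8131*e13 - 1775*sqrt(2)/8131*e23


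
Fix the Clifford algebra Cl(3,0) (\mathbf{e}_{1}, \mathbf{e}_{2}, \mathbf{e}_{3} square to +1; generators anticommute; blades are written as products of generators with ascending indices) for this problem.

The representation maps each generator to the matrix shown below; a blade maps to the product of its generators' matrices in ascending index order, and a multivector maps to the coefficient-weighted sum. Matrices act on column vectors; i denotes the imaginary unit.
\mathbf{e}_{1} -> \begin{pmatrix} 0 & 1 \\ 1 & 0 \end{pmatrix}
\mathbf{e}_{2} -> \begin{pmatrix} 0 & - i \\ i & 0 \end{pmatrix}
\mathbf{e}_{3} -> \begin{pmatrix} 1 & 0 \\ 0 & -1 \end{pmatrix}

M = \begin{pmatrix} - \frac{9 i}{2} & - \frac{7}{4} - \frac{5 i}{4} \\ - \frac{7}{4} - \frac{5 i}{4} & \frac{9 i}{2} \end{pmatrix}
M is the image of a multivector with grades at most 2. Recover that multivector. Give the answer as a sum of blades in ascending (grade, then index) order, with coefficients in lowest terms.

Method: 1, rho(e_{1}), rho(e_{2}), rho(e_{3}) form a trace-orthogonal basis of the 2x2 complex matrices (tr(X Y) = 2 if X = Y, else 0), so M = m0*1 + m1*rho(e_{1}) + m2*rho(e_{2}) + m3*rho(e_{3}) with m0 = tr(M)/2 = 0, m1 = tr(M rho(e_{1}))/2 = - \frac{7}{4} - \frac{5 i}{4}, m2 = tr(M rho(e_{2}))/2 = 0, m3 = tr(M rho(e_{3}))/2 = - \frac{9 i}{2}.
Multiplying table entries, the bivector images are rho(e_{1} e_{2}) = i*rho(e_{3}), rho(e_{1} e_{3}) = -i*rho(e_{2}), rho(e_{2} e_{3}) = i*rho(e_{1}); with real blade coefficients the real parts of m0..m3 are the coefficients of 1, e_{1}, e_{2}, e_{3} and the imaginary parts give the bivectors (e_{2} e_{3}: Im m1, e_{1} e_{3}: -Im m2, e_{1} e_{2}: Im m3).
Answer: -\frac{7}{4} e_{1} - \frac{9}{2} e_{1} e_{2} - \frac{5}{4} e_{2} e_{3}


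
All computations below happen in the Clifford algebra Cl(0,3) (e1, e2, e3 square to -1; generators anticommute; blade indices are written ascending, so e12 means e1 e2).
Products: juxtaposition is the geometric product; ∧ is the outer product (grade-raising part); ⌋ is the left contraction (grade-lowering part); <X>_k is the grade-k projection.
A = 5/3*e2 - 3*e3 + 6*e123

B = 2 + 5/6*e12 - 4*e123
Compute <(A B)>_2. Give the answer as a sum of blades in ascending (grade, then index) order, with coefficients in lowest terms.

step 1: -24 + 25/18*e1 + 10/3*e2 - 11*e3 - 12*e12 - 20/3*e13 + 19/2*e123
step 2: -12*e12 - 20/3*e13
Answer: -12*e12 - 20/3*e13


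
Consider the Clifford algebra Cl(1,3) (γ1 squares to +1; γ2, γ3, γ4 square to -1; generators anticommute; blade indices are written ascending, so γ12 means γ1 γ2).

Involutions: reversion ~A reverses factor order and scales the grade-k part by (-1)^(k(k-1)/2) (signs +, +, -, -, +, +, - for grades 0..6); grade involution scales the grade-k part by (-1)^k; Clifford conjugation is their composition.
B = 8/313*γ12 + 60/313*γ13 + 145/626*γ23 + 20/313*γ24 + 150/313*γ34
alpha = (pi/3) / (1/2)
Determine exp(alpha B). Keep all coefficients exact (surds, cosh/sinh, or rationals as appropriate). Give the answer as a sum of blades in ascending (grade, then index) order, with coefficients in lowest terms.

B^2 term by term: the squares give (8/313)^2*(γ12)^2 + (60/313)^2*(γ13)^2 + (145/626)^2*(γ23)^2 + (20/313)^2*(γ24)^2 + (150/313)^2*(γ34)^2 = 64/97969*(+1) + 3600/97969*(+1) + 21025/391876*(-1) + 400/97969*(-1) + 22500/97969*(-1) = -1/4 (each basis 2-blade squares to minus the product of its generators' squares); cross terms between blades sharing an index anticommute and cancel; the commuting (index-disjoint) pairs give grade-4 terms 2*c*c'*(blade product), which cancel blade by blade — γ1234: 2400/97969 - 2400/97969 = 0 — confirming B is simple. So B^2 = -1/4.
B^2 = -1/4 — circular case — the even/odd split gives cos and sin: l = 1/2, alpha*l = pi/3, so exp(alpha B) = cos(pi/3) + (sin(pi/3)/(1/2))*B = 1/2 + (sqrt(3))*B.
Answer: 1/2 + 8*sqrt(3)/313*γ12 + 60*sqrt(3)/313*γ13 + 145*sqrt(3)/626*γ23 + 20*sqrt(3)/313*γ24 + 150*sqrt(3)/313*γ34


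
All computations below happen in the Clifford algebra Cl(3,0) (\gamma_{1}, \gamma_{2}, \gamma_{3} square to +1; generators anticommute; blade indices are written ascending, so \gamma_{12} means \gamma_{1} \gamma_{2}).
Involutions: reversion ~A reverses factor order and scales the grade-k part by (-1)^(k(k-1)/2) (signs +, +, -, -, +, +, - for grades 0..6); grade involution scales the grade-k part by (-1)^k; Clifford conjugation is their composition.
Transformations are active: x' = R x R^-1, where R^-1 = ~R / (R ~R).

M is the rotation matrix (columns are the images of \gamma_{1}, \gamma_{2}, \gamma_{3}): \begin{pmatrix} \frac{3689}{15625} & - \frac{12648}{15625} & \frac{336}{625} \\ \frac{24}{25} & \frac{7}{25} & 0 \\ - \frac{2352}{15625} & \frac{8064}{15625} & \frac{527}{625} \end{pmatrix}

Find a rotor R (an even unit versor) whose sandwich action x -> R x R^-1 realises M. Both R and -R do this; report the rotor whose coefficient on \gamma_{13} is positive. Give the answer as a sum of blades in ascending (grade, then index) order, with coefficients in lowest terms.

Method: write R = a + b12*\gamma_{12} + b13*\gamma_{13} + b23*\gamma_{23} with a^2 + b12^2 + b13^2 + b23^2 = 1 (so R^-1 = ~R). Expanding the columns R e_j ~R gives tr M = 4a^2 - 1 and, from the antisymmetric part, M21 - M12 = -4a*b12, M13 - M31 = 4a*b13, M32 - M23 = -4a*b23.
Here tr M = \frac{21239}{15625}, so a^2 = (1 + tr M)/4 = \frac{9216}{15625} and a = ±\frac{96}{125}. Taking a = \frac{96}{125}: M21 - M12 = \frac{27648}{15625}, M13 - M31 = \frac{10752}{15625}, M32 - M23 = \frac{8064}{15625}, giving b12 = -\frac{72}{125}, b13 = \frac{28}{125}, b23 = -\frac{21}{125}, i.e. R = \frac{96}{125} - \frac{72}{125} \gamma_{12} + \frac{28}{125} \gamma_{13} - \frac{21}{125} \gamma_{23}.
Its \gamma_{13} coefficient is already positive.
Answer: \frac{96}{125} - \frac{72}{125} \gamma_{12} + \frac{28}{125} \gamma_{13} - \frac{21}{125} \gamma_{23}. Recall the cover is two-to-one: with M of trace \frac{21239}{15625}, both preimages act alike, and the stated \gamma_{13} sign chooses the sheet.


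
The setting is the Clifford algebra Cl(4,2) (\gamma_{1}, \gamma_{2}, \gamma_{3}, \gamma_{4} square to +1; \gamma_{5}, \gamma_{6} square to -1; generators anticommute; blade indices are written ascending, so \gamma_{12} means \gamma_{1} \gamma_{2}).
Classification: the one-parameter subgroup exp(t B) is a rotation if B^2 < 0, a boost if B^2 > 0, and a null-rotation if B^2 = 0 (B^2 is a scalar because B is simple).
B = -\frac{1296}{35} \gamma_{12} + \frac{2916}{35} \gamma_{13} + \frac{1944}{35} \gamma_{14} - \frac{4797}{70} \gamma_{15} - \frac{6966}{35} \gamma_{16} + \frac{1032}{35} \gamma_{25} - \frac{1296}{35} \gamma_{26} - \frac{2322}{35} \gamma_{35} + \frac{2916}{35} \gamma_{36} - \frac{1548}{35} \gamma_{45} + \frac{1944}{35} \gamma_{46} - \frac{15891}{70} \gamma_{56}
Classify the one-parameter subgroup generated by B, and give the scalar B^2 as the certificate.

B^2 term by term: the squares give (-\frac{1296}{35})^2*(\gamma_{12})^2 + (\frac{2916}{35})^2*(\gamma_{13})^2 + (\frac{1944}{35})^2*(\gamma_{14})^2 + (-\frac{4797}{70})^2*(\gamma_{15})^2 + (-\frac{6966}{35})^2*(\gamma_{16})^2 + (\frac{1032}{35})^2*(\gamma_{25})^2 + (-\frac{1296}{35})^2*(\gamma_{26})^2 + (-\frac{2322}{35})^2*(\gamma_{35})^2 + (\frac{2916}{35})^2*(\gamma_{36})^2 + (-\frac{1548}{35})^2*(\gamma_{45})^2 + (\frac{1944}{35})^2*(\gamma_{46})^2 + (-\frac{15891}{70})^2*(\gamma_{56})^2 = \frac{1679616}{1225}*(-1) + \frac{8503056}{1225}*(-1) + \frac{3779136}{1225}*(-1) + \frac{23011209}{4900}*(+1) + \frac{48525156}{1225}*(+1) + \frac{1065024}{1225}*(+1) + \frac{1679616}{1225}*(+1) + \frac{5391684}{1225}*(+1) + \frac{8503056}{1225}*(+1) + \frac{2396304}{1225}*(+1) + \frac{3779136}{1225}*(+1) + \frac{252523881}{4900}*(-1) = 0 (each basis 2-blade squares to minus the product of its generators' squares); cross terms between blades sharing an index anticommute and cancel; the commuting (index-disjoint) pairs give grade-4 terms 2*c*c'*(blade product), which cancel blade by blade — \gamma_{1235}: \frac{6018624}{1225} - \frac{6018624}{1225} = 0; \gamma_{1236}: -\frac{7558272}{1225} + \frac{7558272}{1225} = 0; \gamma_{1245}: \frac{4012416}{1225} - \frac{4012416}{1225} = 0; \gamma_{1246}: -\frac{5038848}{1225} + \frac{5038848}{1225} = 0; \gamma_{1256}: \frac{20594736}{1225} - \frac{6216912}{1225} - \frac{14377824}{1225} = 0; \gamma_{1345}: -\frac{9027936}{1225} + \frac{9027936}{1225} = 0; \gamma_{1346}: \frac{11337408}{1225} - \frac{11337408}{1225} = 0; \gamma_{1356}: -\frac{46338156}{1225} + \frac{13988052}{1225} + \frac{32350104}{1225} = 0; \gamma_{1456}: -\frac{30892104}{1225} + \frac{9325368}{1225} + \frac{21566736}{1225} = 0; \gamma_{2356}: -\frac{6018624}{1225} + \frac{6018624}{1225} = 0; \gamma_{2456}: -\frac{4012416}{1225} + \frac{4012416}{1225} = 0; \gamma_{3456}: \frac{9027936}{1225} - \frac{9027936}{1225} = 0 — confirming B is simple. So B^2 = 0.
Answer: null-rotation, certificate B^2 = 0. One invariant decides it: the square 0 survives every conjugation, and its sign is exactly the classification.


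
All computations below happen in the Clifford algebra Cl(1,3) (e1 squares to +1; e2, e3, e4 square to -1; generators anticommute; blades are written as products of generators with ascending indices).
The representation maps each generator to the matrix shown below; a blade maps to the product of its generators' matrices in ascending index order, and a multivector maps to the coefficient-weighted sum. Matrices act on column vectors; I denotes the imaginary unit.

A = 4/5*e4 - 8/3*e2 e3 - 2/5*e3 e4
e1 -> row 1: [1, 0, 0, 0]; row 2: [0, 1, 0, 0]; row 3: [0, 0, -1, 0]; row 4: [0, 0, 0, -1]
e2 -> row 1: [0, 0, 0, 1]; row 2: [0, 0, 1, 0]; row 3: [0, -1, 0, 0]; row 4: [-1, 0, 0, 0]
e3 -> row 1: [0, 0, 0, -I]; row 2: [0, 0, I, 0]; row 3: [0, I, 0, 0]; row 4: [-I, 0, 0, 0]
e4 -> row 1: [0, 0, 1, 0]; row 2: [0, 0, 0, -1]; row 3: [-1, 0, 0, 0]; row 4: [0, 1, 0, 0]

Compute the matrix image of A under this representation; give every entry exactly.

Bivector images (products of the table entries): rho(e2 e3) = rho(e2)rho(e3) = row 1: [-I, 0, 0, 0]; row 2: [0, I, 0, 0]; row 3: [0, 0, -I, 0]; row 4: [0, 0, 0, I]; rho(e3 e4) = rho(e3)rho(e4) = row 1: [0, -I, 0, 0]; row 2: [-I, 0, 0, 0]; row 3: [0, 0, 0, -I]; row 4: [0, 0, -I, 0].
M = (4/5)*rho(e4) + (-8/3)*rho(e2 e3) + (-2/5)*rho(e3 e4), summed entrywise:
Answer: row 1: [8*I/3, 2*I/5, 4/5, 0]; row 2: [2*I/5, -8*I/3, 0, -4/5]; row 3: [-4/5, 0, 8*I/3, 2*I/5]; row 4: [0, 4/5, 2*I/5, -8*I/3]


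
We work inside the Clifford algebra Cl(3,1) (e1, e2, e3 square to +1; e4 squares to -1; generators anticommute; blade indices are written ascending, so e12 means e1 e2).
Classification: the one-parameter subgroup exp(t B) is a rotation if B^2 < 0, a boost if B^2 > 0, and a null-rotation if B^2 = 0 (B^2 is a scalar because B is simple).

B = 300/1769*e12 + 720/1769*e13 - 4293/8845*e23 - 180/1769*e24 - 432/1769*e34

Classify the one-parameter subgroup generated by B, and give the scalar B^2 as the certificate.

B^2 term by term: the squares give (300/1769)^2*(e12)^2 + (720/1769)^2*(e13)^2 + (-4293/8845)^2*(e23)^2 + (-180/1769)^2*(e24)^2 + (-432/1769)^2*(e34)^2 = 90000/3129361*(-1) + 518400/3129361*(-1) + 18429849/78234025*(-1) + 32400/3129361*(+1) + 186624/3129361*(+1) = -9/25 (each basis 2-blade squares to minus the product of its generators' squares); cross terms between blades sharing an index anticommute and cancel; the commuting (index-disjoint) pairs give grade-4 terms 2*c*c'*(blade product), which cancel blade by blade — e1234: -259200/3129361 + 259200/3129361 = 0 — confirming B is simple. So B^2 = -9/25.
Answer: rotation, certificate B^2 = -9/25. Certificate logic: -9/25 is a conjugation-invariant scalar, so its sign fixes rotation versus boost versus null-rotation outright.


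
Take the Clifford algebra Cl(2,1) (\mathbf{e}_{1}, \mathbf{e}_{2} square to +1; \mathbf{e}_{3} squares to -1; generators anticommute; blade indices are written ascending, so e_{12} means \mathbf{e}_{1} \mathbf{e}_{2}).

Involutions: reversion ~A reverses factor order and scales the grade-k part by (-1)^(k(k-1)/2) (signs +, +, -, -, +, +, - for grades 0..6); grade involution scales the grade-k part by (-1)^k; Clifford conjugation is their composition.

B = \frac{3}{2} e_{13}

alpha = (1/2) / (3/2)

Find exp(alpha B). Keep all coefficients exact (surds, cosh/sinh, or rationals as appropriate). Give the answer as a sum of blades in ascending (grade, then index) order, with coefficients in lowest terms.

B^2 = (\frac{3}{2})^2*(e_{13})^2 = \frac{9}{4}*(+1) = \frac{9}{4} (a basis 2-blade squares to minus the product of its generators' squares).
B^2 = \frac{9}{4} — the positive square puts this in the hyperbolic regime; l = \frac{3}{2}, alpha*l = \frac{1}{2}, so exp(alpha B) = cosh(\frac{1}{2}) + (sinh(\frac{1}{2})/(\frac{3}{2}))*B = \cosh{\left(\frac{1}{2} \right)} + (\frac{2 \sinh{\left(\frac{1}{2} \right)}}{3})*B.
Answer: \cosh{\left(\frac{1}{2} \right)} + \sinh{\left(\frac{1}{2} \right)} e_{13}


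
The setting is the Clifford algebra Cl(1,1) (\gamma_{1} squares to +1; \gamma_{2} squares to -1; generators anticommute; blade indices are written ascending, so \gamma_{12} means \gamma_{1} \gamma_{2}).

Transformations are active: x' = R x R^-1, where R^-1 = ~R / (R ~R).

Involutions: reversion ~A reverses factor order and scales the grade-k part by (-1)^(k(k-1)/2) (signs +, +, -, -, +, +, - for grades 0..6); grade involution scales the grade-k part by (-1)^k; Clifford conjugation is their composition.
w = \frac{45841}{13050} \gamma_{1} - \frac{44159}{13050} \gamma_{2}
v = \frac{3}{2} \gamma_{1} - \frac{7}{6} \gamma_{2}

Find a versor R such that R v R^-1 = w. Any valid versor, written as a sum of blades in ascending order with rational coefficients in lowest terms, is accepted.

Construction: equal norms (both \frac{8}{9}) license R = v + w = \frac{32708}{6525} \gamma_{1} - \frac{29692}{6525} \gamma_{2} — nothing changes along that direction, while (v - w)/2 changes sign, so v maps onto w.
Answer: \frac{32708}{6525} \gamma_{1} - \frac{29692}{6525} \gamma_{2}


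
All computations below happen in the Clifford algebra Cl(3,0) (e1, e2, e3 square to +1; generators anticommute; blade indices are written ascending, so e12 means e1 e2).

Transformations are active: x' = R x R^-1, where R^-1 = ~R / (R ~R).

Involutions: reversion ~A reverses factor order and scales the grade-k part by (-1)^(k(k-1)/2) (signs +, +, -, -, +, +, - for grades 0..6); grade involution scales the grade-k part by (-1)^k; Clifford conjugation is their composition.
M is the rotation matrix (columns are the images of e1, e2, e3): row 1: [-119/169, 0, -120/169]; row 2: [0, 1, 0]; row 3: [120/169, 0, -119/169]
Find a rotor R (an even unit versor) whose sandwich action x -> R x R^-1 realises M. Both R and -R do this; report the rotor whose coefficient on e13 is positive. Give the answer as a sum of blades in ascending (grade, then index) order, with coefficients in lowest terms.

Method: write R = a + b12*e12 + b13*e13 + b23*e23 with a^2 + b12^2 + b13^2 + b23^2 = 1 (so R^-1 = ~R). Expanding the columns R e_j ~R gives tr M = 4a^2 - 1 and, from the antisymmetric part, M21 - M12 = -4a*b12, M13 - M31 = 4a*b13, M32 - M23 = -4a*b23.
Here tr M = -69/169, so a^2 = (1 + tr M)/4 = 25/169 and a = ±5/13. Taking a = 5/13: M21 - M12 = 0, M13 - M31 = -240/169, M32 - M23 = 0, giving b12 = 0, b13 = -12/13, b23 = 0, i.e. R = 5/13 - 12/13*e13.
Its e13 coefficient is negative, so report the other preimage -R.
Answer: -5/13 + 12/13*e13. Why the constraint matters: R and -R act identically through the sandwich — M has trace -69/169 either way — so only the sign condition on e13 picks one of the two preimages.


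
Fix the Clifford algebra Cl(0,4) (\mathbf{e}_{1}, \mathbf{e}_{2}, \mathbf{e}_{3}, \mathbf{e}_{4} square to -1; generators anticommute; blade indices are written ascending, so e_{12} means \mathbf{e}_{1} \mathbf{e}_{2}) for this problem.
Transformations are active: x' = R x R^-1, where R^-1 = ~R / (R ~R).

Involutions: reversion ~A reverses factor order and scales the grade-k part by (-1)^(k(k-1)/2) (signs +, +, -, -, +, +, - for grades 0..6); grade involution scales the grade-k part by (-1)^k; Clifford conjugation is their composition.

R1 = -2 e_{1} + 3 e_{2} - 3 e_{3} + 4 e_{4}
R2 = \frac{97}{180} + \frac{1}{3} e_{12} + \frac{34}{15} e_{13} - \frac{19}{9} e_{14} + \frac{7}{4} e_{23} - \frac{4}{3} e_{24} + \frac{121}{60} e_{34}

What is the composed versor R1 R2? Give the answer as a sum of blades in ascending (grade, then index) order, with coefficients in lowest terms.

Distribute over the terms of R1 (each basis-blade product reordered to ascending indices, repeated generators contracted through their squares):
(-2 e_{1}) R2 = -\frac{97}{90} e_{1} + \frac{2}{3} e_{2} + \frac{68}{15} e_{3} - \frac{38}{9} e_{4} - \frac{7}{2} e_{123} + \frac{8}{3} e_{124} - \frac{121}{30} e_{134}
(3 e_{2}) R2 = e_{1} + \frac{97}{60} e_{2} - \frac{21}{4} e_{3} + 4 e_{4} - \frac{34}{5} e_{123} + \frac{19}{3} e_{124} + \frac{121}{20} e_{234}
(-3 e_{3}) R2 = -\frac{34}{5} e_{1} - \frac{21}{4} e_{2} - \frac{97}{60} e_{3} + \frac{121}{20} e_{4} - e_{123} - \frac{19}{3} e_{134} - 4 e_{234}
(4 e_{4}) R2 = -\frac{76}{9} e_{1} - \frac{16}{3} e_{2} + \frac{121}{15} e_{3} + \frac{97}{45} e_{4} + \frac{4}{3} e_{124} + \frac{136}{15} e_{134} + 7 e_{234}
Summing the partial products and collecting blades:
Answer: -\frac{1379}{90} e_{1} - \frac{83}{10} e_{2} + \frac{86}{15} e_{3} + \frac{479}{60} e_{4} - \frac{113}{10} e_{123} + \frac{31}{3} e_{124} - \frac{13}{10} e_{134} + \frac{181}{20} e_{234}


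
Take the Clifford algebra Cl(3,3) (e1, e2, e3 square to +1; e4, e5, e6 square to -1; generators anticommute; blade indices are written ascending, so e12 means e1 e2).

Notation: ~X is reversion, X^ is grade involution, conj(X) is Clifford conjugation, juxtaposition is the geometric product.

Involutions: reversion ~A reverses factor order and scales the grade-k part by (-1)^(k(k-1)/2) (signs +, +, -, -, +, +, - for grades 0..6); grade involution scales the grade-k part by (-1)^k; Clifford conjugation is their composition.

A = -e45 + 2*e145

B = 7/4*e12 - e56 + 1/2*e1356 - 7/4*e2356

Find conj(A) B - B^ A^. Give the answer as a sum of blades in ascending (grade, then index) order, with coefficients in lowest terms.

first term: e46 + 2*e146 + 7/2*e245 - e346 + 7/4*e1245 - 1/2*e1346 + 7/4*e2346 + 7/2*e12346
second term: e46 + 2*e146 + 7/2*e245 + e346 - 7/4*e1245 - 1/2*e1346 + 7/4*e2346 + 7/2*e12346
Answer: -2*e346 + 7/2*e1245


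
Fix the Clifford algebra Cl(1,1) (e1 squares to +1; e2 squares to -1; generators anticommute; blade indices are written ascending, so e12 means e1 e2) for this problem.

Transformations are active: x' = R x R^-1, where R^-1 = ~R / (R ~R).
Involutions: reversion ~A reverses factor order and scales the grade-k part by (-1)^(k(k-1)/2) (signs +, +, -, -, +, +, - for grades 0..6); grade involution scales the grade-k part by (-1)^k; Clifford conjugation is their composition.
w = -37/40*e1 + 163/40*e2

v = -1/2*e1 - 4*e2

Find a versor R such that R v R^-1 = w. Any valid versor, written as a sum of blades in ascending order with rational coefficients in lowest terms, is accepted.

Key observation: q(v) = q(w) = -63/4 (sandwiches preserve the norm), so R = v + w = -57/40*e1 + 3/40*e2 works whenever it is invertible — the component of v along it is kept and (v - w)/2 reverses, sending v to w.
Answer: -57/40*e1 + 3/40*e2


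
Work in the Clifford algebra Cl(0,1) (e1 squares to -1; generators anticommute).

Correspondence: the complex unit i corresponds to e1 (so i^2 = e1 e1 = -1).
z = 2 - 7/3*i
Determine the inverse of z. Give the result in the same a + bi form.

In blades: z = 2 - 7/3*e1.
With qbar = 2 + 7/3*e1 (scalar fixed, mapped units negated), z qbar = 85/9 (the sum of squared coefficients), so z^-1 = qbar / (85/9) = 18/85 + 21/85*e1; translating back:
Answer: 18/85 + 21/85*i


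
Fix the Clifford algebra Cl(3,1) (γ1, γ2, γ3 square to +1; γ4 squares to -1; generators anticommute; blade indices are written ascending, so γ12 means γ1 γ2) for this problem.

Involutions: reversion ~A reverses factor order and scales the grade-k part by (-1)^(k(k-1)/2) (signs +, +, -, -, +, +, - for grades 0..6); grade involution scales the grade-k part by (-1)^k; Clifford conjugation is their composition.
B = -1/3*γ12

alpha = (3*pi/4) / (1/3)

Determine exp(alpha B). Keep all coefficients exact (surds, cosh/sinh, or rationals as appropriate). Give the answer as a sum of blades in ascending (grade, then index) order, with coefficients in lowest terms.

B^2 = (-1/3)^2*(γ12)^2 = 1/9*(-1) = -1/9 (a basis 2-blade squares to minus the product of its generators' squares).
B^2 = -1/9 — the negative square puts this in the circular regime; l = 1/3, alpha*l = 3*pi/4, so exp(alpha B) = cos(3*pi/4) + (sin(3*pi/4)/(1/3))*B = -sqrt(2)/2 + (3*sqrt(2)/2)*B.
Answer: -sqrt(2)/2 - sqrt(2)/2*γ12


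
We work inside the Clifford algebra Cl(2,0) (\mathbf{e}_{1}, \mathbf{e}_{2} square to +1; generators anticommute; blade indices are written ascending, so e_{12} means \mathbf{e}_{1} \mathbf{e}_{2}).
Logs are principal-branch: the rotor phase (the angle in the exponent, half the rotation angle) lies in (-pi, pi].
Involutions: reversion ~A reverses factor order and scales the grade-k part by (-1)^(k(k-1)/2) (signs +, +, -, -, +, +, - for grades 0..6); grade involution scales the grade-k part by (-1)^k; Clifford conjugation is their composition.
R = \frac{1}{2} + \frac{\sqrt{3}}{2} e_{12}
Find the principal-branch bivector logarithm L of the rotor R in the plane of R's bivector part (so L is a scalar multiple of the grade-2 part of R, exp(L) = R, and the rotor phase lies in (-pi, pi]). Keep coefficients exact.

The scalar part of R is \frac{1}{2}, so the principal-branch rotor phase is pinned; divide the bivector part by its sine to get the unit plane — L is the phase times that plane.
Concretely: cos(phase) = \frac{1}{2} gives phase = ±\frac{\pi}{3}, and since phase/sin(phase) is even the sign is immaterial: L = (phase/sin(phase)) * <R>_2 = (\frac{2 \sqrt{3} \pi}{9}) * <R>_2.
Answer: \frac{\pi}{3} e_{12}


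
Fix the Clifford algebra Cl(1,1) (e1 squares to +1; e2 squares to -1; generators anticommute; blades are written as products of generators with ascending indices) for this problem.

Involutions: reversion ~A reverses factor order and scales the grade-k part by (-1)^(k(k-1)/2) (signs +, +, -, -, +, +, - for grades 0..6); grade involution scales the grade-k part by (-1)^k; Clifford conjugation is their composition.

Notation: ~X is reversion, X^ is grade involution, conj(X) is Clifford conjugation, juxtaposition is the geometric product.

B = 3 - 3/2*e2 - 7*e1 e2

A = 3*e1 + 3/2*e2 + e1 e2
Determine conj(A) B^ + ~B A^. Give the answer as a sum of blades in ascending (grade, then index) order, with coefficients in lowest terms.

first term: 37/4 + 3*e1 + 33/2*e2 - 15/2*e1 e2
second term: 19/4 + 33/2*e2 - 3/2*e1 e2
Answer: 14 + 3*e1 + 33*e2 - 9*e1 e2


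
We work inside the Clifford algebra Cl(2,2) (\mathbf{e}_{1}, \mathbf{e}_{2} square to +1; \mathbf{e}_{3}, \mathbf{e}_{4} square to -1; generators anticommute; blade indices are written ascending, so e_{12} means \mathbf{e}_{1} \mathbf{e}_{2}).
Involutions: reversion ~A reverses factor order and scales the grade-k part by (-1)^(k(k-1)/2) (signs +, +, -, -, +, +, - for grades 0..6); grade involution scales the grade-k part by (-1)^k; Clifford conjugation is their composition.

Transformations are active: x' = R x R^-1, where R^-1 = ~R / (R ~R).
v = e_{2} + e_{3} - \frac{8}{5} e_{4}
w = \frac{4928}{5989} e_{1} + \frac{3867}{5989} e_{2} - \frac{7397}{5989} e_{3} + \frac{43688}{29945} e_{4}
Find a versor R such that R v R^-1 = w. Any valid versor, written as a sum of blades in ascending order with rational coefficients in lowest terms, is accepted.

Here q(v) = q(w) = -\frac{64}{25}; the classical choice R = v + w = \frac{4928}{5989} e_{1} + \frac{9856}{5989} e_{2} - \frac{1408}{5989} e_{3} - \frac{4224}{29945} e_{4} then realises v -> w under the sandwich.
Answer: \frac{4928}{5989} e_{1} + \frac{9856}{5989} e_{2} - \frac{1408}{5989} e_{3} - \frac{4224}{29945} e_{4}


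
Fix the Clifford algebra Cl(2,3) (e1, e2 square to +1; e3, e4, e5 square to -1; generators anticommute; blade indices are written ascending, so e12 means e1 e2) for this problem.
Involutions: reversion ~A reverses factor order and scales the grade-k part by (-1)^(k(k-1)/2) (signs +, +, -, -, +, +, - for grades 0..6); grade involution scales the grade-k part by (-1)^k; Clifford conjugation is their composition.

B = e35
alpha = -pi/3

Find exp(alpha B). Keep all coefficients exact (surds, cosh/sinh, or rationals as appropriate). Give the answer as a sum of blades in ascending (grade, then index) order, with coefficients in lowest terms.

B^2 = (1)^2*(e35)^2 = 1*(-1) = -1 (a basis 2-blade squares to minus the product of its generators' squares).
B^2 = -1 — B^2 < 0, so the exponential closes trigonometrically: l = 1, alpha*l = -pi/3, so exp(alpha B) = cos(-pi/3) + (sin(-pi/3)/1)*B = 1/2 + (-sqrt(3)/2)*B.
Answer: 1/2 - sqrt(3)/2*e35


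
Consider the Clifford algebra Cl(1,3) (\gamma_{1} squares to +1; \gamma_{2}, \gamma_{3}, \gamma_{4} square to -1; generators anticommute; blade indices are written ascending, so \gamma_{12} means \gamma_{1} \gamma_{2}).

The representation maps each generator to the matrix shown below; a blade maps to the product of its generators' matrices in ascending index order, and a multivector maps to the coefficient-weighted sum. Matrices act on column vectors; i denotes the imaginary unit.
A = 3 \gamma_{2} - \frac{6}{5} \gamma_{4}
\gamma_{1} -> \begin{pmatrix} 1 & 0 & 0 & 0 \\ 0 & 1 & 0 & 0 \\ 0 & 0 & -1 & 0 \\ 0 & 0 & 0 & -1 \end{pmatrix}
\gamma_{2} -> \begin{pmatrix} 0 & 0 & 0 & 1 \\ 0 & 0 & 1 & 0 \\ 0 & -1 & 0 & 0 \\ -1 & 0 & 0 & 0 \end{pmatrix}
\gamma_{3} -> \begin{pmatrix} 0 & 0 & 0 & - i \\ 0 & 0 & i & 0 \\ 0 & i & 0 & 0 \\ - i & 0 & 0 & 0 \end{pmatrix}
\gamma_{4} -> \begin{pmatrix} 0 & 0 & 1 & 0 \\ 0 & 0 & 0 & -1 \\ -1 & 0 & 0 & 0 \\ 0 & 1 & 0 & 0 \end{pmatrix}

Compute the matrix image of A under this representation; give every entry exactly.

M = (3)*rho(\gamma_{2}) + (-\frac{6}{5})*rho(\gamma_{4}), summed entrywise:
Answer: \begin{pmatrix} 0 & 0 & - \frac{6}{5} & 3 \\ 0 & 0 & 3 & \frac{6}{5} \\ \frac{6}{5} & -3 & 0 & 0 \\ -3 & - \frac{6}{5} & 0 & 0 \end{pmatrix}


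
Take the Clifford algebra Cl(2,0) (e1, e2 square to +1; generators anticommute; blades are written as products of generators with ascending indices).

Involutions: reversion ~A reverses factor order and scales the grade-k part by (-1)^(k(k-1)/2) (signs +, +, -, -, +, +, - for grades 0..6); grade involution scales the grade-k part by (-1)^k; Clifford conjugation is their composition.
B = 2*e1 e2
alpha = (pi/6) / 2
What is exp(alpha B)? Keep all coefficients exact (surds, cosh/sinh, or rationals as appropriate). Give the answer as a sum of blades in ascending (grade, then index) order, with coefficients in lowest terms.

B^2 = (2)^2*(e1 e2)^2 = 4*(-1) = -4 (a basis 2-blade squares to minus the product of its generators' squares).
B^2 = -4 — the negative square puts this in the circular regime; l = 2, alpha*l = pi/6, so exp(alpha B) = cos(pi/6) + (sin(pi/6)/2)*B = sqrt(3)/2 + (1/4)*B.
Answer: sqrt(3)/2 + 1/2*e1 e2


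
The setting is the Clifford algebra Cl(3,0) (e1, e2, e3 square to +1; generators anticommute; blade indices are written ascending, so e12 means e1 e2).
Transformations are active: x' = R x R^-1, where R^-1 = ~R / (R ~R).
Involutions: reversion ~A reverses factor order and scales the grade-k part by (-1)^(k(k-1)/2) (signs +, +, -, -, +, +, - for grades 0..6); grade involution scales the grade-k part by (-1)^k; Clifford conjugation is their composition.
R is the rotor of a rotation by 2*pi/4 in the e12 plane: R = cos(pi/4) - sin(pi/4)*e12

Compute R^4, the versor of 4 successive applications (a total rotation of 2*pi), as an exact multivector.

The rotor phase is half the rotation angle and phases add under composition, so 4 steps in the e12 plane accumulate phase 4*(pi/4) = pi: R^4 = cos(pi) - sin(pi)*e12.
cos(pi) = -1 and sin(pi) = 0, so R^4 = -1. The total rotation 2*pi is 1 full turn, so every vector returns to itself, yet the rotor is -1, on the OTHER sheet of the double cover (an odd number of 2*pi turns).
Answer: -1


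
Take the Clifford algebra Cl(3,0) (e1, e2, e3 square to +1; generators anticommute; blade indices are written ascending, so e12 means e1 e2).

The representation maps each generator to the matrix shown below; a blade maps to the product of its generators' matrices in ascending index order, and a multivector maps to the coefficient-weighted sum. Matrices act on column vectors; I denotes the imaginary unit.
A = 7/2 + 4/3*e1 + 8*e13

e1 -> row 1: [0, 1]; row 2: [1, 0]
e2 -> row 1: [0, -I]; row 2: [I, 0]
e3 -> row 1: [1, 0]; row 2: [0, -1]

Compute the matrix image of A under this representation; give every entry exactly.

Bivector images (products of the table entries): rho(e13) = rho(e1)rho(e3) = row 1: [0, -1]; row 2: [1, 0].
M = (7/2)*1 + (4/3)*rho(e1) + (8)*rho(e13), summed entrywise (1 is the identity matrix):
Answer: row 1: [7/2, -20/3]; row 2: [28/3, 7/2]


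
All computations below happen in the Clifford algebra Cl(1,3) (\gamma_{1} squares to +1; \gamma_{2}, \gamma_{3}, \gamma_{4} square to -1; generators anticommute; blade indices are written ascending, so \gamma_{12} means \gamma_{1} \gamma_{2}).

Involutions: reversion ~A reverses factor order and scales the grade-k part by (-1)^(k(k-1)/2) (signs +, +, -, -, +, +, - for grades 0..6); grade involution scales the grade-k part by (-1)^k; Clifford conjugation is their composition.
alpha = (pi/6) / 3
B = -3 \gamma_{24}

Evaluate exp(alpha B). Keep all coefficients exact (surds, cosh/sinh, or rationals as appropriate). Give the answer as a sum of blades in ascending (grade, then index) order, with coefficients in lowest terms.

B^2 = (-3)^2*(\gamma_{24})^2 = 9*(-1) = -9 (a basis 2-blade squares to minus the product of its generators' squares).
B^2 = -9 — circular case — the even/odd split gives cos and sin: l = 3, alpha*l = \frac{\pi}{6}, so exp(alpha B) = cos(\frac{\pi}{6}) + (sin(\frac{\pi}{6})/3)*B = \frac{\sqrt{3}}{2} + (\frac{1}{6})*B.
Answer: \frac{\sqrt{3}}{2} - \frac{1}{2} \gamma_{24}


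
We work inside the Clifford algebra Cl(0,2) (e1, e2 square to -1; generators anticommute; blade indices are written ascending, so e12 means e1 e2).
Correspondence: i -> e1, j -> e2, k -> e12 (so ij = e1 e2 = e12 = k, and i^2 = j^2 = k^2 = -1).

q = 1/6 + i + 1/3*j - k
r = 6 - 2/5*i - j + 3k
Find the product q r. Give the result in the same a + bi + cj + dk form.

In blades: q = 1/6 + e1 + 1/3*e2 - e12, r = 6 - 2/5*e1 - e2 + 3*e12.
Distribute q over r term by term (generator squares from the signature, products reordered to ascending indices): (1/6)*r = 1 - 1/15*e1 - 1/6*e2 + 1/2*e12; (e1)*r = 2/5 + 6*e1 - 3*e2 - e12; (1/3*e2)*r = 1/3 + e1 + 2*e2 + 2/15*e12; (-e12)*r = 3 - e1 + 2/5*e2 - 6*e12.
Sum: 71/15 + 89/15*e1 - 23/30*e2 - 191/30*e12; translating back through the correspondence:
Answer: 71/15 + 89/15*i - 23/30*j - 191/30*k


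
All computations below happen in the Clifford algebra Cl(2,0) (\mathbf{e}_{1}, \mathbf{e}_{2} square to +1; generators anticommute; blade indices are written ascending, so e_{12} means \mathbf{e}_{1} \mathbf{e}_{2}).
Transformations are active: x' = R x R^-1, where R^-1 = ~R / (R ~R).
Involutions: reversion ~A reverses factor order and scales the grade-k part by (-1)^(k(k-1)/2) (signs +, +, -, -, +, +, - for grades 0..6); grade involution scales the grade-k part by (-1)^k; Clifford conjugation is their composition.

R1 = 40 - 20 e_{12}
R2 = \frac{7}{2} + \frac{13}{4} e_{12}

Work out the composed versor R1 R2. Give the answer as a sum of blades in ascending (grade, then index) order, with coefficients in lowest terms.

Distribute over the terms of R1 (each basis-blade product reordered to ascending indices, repeated generators contracted through their squares):
(40) R2 = 140 + 130 e_{12}
(-20 e_{12}) R2 = 65 - 70 e_{12}
Summing the partial products and collecting blades:
Answer: 205 + 60 e_{12}


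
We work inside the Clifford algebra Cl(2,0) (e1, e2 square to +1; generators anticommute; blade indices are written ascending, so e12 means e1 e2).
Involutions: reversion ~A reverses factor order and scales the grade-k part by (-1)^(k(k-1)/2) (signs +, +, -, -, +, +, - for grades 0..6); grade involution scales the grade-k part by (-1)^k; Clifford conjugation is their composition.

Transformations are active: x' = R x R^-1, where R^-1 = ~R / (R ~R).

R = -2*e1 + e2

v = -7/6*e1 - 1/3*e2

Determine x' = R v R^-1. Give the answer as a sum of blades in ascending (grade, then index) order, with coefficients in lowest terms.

~R = -2*e1 + e2, and R ~R = 5, so R^-1 = ~R / (5).
R v = 2 + 11/6*e12
Answer: -13/30*e1 + 17/15*e2


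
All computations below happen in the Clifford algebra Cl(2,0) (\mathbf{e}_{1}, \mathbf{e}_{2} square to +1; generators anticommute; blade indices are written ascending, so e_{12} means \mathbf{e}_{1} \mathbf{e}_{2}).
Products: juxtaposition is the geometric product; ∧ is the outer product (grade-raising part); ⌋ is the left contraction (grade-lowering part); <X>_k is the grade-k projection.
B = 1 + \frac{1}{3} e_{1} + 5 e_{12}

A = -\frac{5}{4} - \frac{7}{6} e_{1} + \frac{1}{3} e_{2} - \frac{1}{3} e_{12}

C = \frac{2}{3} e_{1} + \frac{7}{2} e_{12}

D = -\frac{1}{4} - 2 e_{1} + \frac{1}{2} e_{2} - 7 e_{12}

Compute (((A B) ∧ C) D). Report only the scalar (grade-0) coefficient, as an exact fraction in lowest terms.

step 1: \frac{1}{36} - \frac{13}{4} e_{1} - \frac{97}{18} e_{2} - \frac{241}{36} e_{12}
step 2: \frac{1}{54} e_{1} + \frac{797}{216} e_{12}
step 3: \frac{619}{24} + \frac{265}{144} e_{1} + \frac{29}{4} e_{2} - \frac{263}{288} e_{12}
Answer: \frac{619}{24}


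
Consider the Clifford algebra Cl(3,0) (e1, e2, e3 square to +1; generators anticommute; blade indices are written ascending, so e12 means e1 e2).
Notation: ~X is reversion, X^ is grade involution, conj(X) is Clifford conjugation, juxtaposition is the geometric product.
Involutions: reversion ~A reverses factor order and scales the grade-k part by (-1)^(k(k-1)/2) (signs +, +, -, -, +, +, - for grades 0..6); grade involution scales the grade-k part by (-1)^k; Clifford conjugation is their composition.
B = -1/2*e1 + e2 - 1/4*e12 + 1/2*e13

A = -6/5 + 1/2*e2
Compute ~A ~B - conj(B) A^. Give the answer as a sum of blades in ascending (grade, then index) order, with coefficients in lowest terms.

first term: 1/2 + 19/40*e1 - 6/5*e2 - 1/20*e12 + 3/5*e13 + 1/4*e123
second term: 1/2 - 29/40*e1 + 6/5*e2 - 11/20*e12 + 3/5*e13 - 1/4*e123
Answer: 6/5*e1 - 12/5*e2 + 1/2*e12 + 1/2*e123


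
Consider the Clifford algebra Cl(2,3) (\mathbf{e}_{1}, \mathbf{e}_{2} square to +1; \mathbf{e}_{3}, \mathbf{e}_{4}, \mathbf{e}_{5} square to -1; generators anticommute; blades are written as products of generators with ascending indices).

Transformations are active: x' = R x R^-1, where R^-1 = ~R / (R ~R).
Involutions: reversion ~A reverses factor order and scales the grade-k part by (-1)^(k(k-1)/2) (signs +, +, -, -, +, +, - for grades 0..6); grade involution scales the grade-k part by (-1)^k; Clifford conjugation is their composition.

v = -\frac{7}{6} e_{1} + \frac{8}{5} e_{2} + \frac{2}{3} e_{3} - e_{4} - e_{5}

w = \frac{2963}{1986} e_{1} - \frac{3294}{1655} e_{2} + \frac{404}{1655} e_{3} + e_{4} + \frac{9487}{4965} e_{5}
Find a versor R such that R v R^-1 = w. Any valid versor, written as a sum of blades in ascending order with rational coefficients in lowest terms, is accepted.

Here q(v) = q(w) = \frac{443}{300}; the classical choice R = v + w = \frac{323}{993} e_{1} - \frac{646}{1655} e_{2} + \frac{4522}{4965} e_{3} + \frac{4522}{4965} e_{5} then realises v -> w under the sandwich.
Answer: \frac{323}{993} e_{1} - \frac{646}{1655} e_{2} + \frac{4522}{4965} e_{3} + \frac{4522}{4965} e_{5}


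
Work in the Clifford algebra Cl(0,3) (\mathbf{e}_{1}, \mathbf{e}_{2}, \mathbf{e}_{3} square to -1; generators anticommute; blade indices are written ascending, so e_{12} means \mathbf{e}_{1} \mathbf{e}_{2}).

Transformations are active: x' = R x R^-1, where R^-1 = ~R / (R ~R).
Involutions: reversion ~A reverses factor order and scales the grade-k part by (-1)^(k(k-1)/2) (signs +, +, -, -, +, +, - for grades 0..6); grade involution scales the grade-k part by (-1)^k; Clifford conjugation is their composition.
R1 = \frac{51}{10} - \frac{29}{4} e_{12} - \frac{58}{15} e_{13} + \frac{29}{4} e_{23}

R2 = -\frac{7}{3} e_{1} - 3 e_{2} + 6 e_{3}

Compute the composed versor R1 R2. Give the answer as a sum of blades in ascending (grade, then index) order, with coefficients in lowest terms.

Distribute over the terms of R2 (each basis-blade product reordered to ascending indices, repeated generators contracted through their squares):
R1 (-\frac{7}{3} e_{1}) = -\frac{119}{10} e_{1} + \frac{203}{12} e_{2} + \frac{406}{45} e_{3} - \frac{203}{12} e_{123}
R1 (-3 e_{2}) = -\frac{87}{4} e_{1} - \frac{153}{10} e_{2} - \frac{87}{4} e_{3} - \frac{58}{5} e_{123}
R1 (6 e_{3}) = \frac{116}{5} e_{1} - \frac{87}{2} e_{2} + \frac{153}{5} e_{3} - \frac{87}{2} e_{123}
Summing the partial products and collecting blades:
Answer: -\frac{209}{20} e_{1} - \frac{2513}{60} e_{2} + \frac{3217}{180} e_{3} - \frac{4321}{60} e_{123}


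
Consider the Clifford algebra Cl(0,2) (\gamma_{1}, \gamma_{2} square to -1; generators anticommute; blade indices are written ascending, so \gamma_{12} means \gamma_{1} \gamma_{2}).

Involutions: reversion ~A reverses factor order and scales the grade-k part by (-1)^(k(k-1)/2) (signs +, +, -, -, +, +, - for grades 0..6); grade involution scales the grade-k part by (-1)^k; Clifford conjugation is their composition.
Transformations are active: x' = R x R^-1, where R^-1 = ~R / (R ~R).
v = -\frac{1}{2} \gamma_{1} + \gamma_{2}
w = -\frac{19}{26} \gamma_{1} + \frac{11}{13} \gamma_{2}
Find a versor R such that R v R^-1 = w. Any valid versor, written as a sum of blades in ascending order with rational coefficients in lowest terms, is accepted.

R = v + w = -\frac{16}{13} \gamma_{1} + \frac{24}{13} \gamma_{2} works: the equal norms (-\frac{5}{4}) guarantee its sandwich swaps v into w.
Answer: -\frac{16}{13} \gamma_{1} + \frac{24}{13} \gamma_{2}
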